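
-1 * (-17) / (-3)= -17 / 3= -5.67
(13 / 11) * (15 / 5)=39 / 11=3.55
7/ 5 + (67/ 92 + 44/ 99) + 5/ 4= 7913/ 2070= 3.82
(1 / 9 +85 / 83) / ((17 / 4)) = 3392 / 12699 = 0.27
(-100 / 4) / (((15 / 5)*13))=-25 / 39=-0.64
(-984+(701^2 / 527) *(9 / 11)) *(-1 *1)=1281639 / 5797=221.09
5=5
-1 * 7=-7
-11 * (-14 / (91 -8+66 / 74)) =2849 / 1552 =1.84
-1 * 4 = -4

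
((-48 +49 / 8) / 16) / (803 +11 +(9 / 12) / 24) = -335 / 104196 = -0.00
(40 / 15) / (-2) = -4 / 3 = -1.33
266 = 266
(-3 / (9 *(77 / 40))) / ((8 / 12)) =-20 / 77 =-0.26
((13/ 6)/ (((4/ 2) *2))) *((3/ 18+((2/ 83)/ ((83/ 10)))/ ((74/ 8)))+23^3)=241903404067/ 36704592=6590.55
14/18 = 7/9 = 0.78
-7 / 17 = -0.41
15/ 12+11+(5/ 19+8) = 1559/ 76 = 20.51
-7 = -7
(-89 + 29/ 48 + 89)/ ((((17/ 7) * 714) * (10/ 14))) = 203/ 416160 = 0.00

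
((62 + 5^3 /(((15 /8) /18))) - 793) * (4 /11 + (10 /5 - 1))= 7035 /11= 639.55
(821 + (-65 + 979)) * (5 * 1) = 8675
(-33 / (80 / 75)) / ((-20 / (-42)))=-2079 / 32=-64.97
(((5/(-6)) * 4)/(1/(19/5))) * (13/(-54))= 247/81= 3.05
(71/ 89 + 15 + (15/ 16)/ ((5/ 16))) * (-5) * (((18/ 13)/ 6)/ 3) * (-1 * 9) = 75285/ 1157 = 65.07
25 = 25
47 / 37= 1.27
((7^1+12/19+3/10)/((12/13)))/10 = 0.86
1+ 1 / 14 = 1.07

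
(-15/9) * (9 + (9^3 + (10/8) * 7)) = -14935/12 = -1244.58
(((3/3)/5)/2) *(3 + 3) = 3/5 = 0.60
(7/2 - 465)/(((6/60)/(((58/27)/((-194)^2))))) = -133835/508086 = -0.26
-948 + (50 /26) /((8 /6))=-49221 /52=-946.56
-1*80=-80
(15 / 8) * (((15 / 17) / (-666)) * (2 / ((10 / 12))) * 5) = -75 / 2516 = -0.03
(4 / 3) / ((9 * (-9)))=-4 / 243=-0.02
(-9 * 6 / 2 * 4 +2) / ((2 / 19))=-1007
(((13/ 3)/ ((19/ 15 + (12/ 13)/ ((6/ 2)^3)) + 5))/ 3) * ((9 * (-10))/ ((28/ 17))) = -646425/ 51604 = -12.53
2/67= 0.03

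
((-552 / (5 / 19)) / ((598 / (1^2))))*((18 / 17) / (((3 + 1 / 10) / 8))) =-65664 / 6851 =-9.58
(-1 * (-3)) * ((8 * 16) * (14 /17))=5376 /17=316.24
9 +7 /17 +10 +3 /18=1997 /102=19.58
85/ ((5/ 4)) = 68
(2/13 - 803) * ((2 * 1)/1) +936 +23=-8407/13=-646.69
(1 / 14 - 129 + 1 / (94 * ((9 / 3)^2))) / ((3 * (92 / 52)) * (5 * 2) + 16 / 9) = -2481401 / 1055761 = -2.35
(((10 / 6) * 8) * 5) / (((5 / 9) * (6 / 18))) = 360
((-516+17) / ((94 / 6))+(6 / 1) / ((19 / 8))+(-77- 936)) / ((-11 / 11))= 930796 / 893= 1042.32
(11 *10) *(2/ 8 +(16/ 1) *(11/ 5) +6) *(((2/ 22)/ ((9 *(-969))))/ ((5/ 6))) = -829/ 14535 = -0.06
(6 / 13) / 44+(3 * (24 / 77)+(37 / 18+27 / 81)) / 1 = 30040 / 9009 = 3.33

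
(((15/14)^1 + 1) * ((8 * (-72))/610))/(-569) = 4176/1214815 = 0.00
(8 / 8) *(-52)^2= 2704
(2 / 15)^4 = 16 / 50625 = 0.00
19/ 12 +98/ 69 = 829/ 276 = 3.00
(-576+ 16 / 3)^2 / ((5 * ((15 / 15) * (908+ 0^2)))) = 732736 / 10215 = 71.73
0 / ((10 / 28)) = 0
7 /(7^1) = 1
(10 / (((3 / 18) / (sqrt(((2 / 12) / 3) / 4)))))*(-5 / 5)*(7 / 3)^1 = -35*sqrt(2) / 3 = -16.50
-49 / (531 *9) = -49 / 4779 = -0.01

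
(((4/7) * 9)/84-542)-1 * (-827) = 13968/49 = 285.06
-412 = -412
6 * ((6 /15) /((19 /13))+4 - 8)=-2124 /95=-22.36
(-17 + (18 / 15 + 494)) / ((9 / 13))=10361 / 15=690.73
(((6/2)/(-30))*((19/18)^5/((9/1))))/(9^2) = -2476099/13774950720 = -0.00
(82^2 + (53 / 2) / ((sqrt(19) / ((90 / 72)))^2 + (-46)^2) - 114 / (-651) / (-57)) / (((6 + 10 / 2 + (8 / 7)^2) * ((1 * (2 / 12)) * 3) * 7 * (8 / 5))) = 2328914709755 / 23869016928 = 97.57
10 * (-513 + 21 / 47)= -240900 / 47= -5125.53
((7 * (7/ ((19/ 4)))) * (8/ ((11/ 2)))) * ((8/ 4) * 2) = 12544/ 209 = 60.02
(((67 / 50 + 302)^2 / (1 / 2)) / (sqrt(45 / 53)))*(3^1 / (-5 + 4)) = -230037889*sqrt(265) / 6250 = -599159.28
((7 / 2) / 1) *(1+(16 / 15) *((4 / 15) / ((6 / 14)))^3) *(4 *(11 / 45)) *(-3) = -264588478 / 20503125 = -12.90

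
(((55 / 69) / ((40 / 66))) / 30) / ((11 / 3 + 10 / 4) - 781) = -121 / 2138540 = -0.00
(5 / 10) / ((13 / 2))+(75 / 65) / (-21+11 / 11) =1 / 52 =0.02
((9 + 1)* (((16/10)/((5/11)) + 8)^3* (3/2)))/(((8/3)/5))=26873856/625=42998.17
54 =54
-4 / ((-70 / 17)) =34 / 35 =0.97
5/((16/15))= 75/16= 4.69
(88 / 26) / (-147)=-44 / 1911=-0.02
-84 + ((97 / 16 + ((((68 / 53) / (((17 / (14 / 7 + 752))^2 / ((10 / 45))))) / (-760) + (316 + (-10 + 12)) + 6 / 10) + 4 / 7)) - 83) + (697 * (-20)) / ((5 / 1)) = -226959259291 / 86279760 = -2630.50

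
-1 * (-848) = 848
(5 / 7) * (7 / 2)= 5 / 2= 2.50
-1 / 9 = -0.11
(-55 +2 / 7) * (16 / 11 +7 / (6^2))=-250099 / 2772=-90.22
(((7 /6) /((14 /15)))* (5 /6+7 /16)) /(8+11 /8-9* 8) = -305 /12024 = -0.03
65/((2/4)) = 130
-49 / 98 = -1 / 2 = -0.50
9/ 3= 3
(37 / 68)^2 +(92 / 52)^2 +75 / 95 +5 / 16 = 33616709 / 7423832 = 4.53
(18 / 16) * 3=27 / 8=3.38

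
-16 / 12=-4 / 3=-1.33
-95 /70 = -19 /14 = -1.36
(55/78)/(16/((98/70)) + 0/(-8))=77/1248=0.06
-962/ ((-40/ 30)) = 1443/ 2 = 721.50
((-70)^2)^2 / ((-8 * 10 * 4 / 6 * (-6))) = 75031.25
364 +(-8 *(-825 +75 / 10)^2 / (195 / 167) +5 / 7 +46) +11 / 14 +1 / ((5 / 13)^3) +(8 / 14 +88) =-4578236.97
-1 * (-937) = 937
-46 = -46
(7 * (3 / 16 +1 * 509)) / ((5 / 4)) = 57029 / 20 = 2851.45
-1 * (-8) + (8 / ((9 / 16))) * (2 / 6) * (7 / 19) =5000 / 513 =9.75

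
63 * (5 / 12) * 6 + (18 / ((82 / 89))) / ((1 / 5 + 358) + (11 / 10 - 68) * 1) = 157.57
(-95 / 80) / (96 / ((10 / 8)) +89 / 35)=-665 / 44432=-0.01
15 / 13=1.15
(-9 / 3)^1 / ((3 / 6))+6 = 0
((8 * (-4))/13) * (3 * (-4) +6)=192/13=14.77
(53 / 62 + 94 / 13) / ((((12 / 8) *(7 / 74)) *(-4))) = -34447 / 2418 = -14.25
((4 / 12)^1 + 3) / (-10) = -0.33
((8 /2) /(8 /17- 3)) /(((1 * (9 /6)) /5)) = -680 /129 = -5.27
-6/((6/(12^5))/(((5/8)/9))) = -17280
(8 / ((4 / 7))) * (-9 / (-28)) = 9 / 2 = 4.50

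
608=608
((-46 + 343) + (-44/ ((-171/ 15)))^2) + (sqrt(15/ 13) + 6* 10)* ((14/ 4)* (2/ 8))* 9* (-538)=-824898692/ 3249 - 16947* sqrt(195)/ 52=-258444.10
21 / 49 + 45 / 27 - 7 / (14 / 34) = -313 / 21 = -14.90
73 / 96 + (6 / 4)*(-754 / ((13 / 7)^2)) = -408299 / 1248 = -327.16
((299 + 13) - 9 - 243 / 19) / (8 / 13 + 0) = 35841 / 76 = 471.59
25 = 25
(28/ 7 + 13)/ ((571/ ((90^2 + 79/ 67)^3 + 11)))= 2718429228347560044/ 171735673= 15829147089.01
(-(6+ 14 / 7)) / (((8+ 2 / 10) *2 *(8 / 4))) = -10 / 41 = -0.24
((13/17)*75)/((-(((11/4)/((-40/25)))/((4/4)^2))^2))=-39936/2057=-19.41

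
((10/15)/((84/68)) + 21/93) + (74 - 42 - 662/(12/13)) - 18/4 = -1345424/1953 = -688.90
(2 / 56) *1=1 / 28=0.04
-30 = -30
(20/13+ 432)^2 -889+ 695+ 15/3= 31732555/169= 187766.60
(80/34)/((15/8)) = 64/51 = 1.25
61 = 61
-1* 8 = -8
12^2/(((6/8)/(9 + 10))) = 3648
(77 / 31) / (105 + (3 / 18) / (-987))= 455994 / 19276079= 0.02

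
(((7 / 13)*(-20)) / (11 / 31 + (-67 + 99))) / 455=-124 / 169507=-0.00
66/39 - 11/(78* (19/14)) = 1177/741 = 1.59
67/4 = 16.75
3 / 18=1 / 6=0.17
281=281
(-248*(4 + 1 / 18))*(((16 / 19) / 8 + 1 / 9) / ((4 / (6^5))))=-8038176 / 19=-423061.89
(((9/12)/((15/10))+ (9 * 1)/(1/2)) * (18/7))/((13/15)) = 4995/91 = 54.89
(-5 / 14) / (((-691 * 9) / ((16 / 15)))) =8 / 130599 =0.00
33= 33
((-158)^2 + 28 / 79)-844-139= 1894527 / 79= 23981.35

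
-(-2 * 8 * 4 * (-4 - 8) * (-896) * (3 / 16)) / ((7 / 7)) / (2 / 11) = 709632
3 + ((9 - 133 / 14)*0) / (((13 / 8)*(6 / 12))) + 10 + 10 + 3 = 26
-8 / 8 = -1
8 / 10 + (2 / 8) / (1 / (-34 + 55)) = 121 / 20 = 6.05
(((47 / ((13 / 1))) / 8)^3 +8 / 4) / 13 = 2353551 / 14623232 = 0.16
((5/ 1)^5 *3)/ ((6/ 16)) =25000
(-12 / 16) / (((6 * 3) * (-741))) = 1 / 17784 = 0.00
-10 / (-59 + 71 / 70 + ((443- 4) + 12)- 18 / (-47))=-32900 / 1294277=-0.03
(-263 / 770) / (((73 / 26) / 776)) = -2653144 / 28105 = -94.40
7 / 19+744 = 14143 / 19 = 744.37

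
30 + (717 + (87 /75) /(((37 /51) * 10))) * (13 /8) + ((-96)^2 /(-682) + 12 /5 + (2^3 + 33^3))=936920040257 /25234000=37129.27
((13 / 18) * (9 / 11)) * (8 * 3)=156 / 11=14.18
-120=-120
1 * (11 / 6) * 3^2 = 33 / 2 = 16.50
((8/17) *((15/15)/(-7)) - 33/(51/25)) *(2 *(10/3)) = -38660/357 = -108.29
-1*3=-3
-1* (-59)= 59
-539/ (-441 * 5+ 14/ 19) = 1463/ 5983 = 0.24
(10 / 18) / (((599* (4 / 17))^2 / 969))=0.03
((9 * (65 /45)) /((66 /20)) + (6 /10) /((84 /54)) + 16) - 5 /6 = 22513 /1155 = 19.49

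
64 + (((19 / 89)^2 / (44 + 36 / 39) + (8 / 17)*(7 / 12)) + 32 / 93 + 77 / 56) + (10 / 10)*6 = 21938830567 / 304728791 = 71.99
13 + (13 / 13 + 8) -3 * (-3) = 31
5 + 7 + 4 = 16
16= 16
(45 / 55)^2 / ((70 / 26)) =0.25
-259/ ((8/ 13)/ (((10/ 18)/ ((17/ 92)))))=-387205/ 306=-1265.38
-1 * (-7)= 7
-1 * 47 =-47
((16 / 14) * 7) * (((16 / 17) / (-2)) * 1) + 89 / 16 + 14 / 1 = 4297 / 272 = 15.80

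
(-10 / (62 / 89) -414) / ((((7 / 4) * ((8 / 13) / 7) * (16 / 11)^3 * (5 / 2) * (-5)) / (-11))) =-2527431907 / 3174400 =-796.19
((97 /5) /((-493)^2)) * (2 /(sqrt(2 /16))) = 388 * sqrt(2) /1215245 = 0.00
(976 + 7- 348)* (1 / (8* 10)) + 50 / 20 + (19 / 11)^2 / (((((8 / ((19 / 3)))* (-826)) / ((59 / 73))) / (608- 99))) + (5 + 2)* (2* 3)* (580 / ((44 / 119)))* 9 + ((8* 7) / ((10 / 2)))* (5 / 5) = 2199817159457 / 3709860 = 592965.01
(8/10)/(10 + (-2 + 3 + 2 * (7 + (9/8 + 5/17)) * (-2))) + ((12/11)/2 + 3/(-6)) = 863/84810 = 0.01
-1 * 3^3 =-27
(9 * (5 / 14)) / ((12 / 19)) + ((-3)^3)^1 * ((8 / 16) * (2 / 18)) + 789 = 44385 / 56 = 792.59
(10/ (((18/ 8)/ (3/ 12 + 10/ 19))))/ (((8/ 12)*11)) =295/ 627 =0.47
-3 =-3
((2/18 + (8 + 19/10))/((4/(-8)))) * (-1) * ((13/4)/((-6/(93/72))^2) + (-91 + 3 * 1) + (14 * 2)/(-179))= -1177264685773/668113920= -1762.07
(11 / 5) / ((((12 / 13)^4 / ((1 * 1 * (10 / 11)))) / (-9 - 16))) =-68.87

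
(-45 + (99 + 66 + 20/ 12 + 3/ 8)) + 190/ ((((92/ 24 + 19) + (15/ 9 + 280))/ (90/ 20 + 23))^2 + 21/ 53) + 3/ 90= 48756147247/ 394404360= 123.62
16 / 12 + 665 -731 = -194 / 3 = -64.67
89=89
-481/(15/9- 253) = 111/58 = 1.91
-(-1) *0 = 0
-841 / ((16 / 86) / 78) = -352589.25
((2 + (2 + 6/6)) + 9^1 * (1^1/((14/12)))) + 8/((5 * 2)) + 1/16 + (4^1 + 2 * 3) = 23.58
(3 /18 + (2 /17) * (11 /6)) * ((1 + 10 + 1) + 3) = 195 /34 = 5.74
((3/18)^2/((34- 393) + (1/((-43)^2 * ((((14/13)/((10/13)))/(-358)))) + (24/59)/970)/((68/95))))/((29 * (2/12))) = -1259237413/78701729904309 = -0.00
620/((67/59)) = 36580/67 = 545.97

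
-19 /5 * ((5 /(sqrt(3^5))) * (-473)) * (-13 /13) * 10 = -89870 * sqrt(3) /27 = -5765.16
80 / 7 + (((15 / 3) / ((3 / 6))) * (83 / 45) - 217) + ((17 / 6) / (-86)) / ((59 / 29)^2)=-7058751785 / 37720116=-187.13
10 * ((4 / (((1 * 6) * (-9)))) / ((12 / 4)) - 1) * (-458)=380140 / 81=4693.09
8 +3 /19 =155 /19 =8.16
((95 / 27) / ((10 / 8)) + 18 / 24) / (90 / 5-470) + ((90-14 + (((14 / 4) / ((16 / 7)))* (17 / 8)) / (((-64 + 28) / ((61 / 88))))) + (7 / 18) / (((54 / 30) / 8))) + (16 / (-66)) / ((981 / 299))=6975005628559 / 89902669824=77.58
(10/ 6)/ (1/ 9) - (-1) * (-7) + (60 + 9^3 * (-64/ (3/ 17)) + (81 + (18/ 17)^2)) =-76363591/ 289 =-264233.88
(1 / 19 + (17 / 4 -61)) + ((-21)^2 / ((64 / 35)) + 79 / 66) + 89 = 274.67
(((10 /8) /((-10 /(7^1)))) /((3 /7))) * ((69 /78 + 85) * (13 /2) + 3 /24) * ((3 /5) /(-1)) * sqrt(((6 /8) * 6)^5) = 53188569 * sqrt(2) /2560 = 29382.81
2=2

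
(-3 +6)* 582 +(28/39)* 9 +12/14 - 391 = 123971/91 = 1362.32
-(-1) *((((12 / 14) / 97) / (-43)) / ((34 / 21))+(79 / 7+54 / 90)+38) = 49.89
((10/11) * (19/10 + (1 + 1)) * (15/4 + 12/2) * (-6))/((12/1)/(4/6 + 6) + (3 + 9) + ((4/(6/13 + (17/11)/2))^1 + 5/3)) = -24161085/2179232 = -11.09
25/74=0.34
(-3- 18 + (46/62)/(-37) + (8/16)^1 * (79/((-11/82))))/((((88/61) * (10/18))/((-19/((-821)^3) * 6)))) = -124556873499/1536060266144140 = -0.00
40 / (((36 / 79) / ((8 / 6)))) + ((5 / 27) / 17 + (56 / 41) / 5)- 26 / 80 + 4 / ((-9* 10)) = 88036529 / 752760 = 116.95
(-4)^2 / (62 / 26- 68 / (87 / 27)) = -6032 / 7057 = -0.85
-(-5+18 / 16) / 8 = 31 / 64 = 0.48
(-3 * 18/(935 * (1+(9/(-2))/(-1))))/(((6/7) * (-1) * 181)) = 126/1861585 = 0.00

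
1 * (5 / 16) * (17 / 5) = 17 / 16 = 1.06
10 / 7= 1.43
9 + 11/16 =155/16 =9.69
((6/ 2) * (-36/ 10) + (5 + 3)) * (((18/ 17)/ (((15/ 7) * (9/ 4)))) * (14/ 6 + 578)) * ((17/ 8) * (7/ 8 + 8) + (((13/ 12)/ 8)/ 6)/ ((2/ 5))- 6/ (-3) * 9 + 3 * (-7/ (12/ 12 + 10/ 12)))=-5504904461/ 605880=-9085.80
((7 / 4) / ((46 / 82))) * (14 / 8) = 2009 / 368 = 5.46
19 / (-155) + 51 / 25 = 1486 / 775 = 1.92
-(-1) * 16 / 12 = 4 / 3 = 1.33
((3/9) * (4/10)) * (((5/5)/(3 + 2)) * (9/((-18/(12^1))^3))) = -16/225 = -0.07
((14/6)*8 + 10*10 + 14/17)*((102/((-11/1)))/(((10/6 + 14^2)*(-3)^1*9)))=1108/5337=0.21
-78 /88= -39 /44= -0.89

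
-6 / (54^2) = -0.00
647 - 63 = 584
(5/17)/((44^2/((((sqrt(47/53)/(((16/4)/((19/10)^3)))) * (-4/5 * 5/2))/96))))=-6859 * sqrt(2491)/66982502400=-0.00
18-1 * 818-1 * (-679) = -121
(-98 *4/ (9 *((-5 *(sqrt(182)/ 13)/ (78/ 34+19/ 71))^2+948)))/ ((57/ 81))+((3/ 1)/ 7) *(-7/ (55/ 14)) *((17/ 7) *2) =-233348871806748/ 61829021491435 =-3.77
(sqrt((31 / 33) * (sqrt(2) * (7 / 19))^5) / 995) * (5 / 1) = 98 * sqrt(136059) * 2^(1 / 4) / 45043053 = 0.00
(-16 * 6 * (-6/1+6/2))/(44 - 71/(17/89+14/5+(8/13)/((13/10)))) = 25011744/2041387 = 12.25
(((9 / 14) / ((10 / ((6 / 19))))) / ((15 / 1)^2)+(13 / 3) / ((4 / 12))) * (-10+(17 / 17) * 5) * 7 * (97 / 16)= -41928541 / 15200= -2758.46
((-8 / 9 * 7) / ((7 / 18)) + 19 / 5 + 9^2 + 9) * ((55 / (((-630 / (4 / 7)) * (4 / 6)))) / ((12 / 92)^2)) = -2263591 / 6615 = -342.19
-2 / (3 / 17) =-34 / 3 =-11.33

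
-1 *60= -60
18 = 18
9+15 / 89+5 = 1261 / 89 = 14.17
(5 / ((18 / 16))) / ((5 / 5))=40 / 9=4.44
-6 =-6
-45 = -45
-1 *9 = -9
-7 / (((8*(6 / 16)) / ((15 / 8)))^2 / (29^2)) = -147175 / 64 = -2299.61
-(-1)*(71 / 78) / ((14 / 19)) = 1.24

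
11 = 11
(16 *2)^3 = 32768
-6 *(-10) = 60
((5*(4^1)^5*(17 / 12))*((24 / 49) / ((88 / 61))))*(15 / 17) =1171200 / 539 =2172.91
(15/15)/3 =1/3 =0.33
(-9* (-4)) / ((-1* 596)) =-9 / 149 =-0.06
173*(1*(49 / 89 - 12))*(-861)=151783107 / 89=1705428.17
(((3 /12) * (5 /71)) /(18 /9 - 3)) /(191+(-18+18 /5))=-25 /250772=-0.00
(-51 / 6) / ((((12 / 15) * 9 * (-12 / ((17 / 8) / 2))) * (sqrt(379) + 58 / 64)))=-8381 / 33458832 + 578 * sqrt(379) / 2091177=0.01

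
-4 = -4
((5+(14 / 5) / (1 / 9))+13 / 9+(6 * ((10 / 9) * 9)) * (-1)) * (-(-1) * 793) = -1011868 / 45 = -22485.96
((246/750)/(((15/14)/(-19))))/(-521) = 0.01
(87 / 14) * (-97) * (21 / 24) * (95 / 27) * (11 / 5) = -587917 / 144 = -4082.76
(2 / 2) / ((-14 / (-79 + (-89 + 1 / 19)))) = 3191 / 266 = 12.00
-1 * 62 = -62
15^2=225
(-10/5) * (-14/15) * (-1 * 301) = -8428/15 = -561.87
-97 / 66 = -1.47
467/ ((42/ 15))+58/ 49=16461/ 98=167.97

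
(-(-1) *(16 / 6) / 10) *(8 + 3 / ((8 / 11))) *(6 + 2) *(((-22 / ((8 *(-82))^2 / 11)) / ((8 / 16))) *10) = -11737 / 40344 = -0.29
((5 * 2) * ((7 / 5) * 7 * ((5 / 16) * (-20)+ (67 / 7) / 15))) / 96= -16499 / 2880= -5.73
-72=-72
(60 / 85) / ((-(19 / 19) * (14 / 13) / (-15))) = 1170 / 119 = 9.83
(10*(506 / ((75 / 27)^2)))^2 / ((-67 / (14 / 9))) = -10452413664 / 1046875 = -9984.40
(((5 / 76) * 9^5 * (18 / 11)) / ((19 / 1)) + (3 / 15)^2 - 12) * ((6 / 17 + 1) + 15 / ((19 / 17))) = 152836344262 / 32065825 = 4766.33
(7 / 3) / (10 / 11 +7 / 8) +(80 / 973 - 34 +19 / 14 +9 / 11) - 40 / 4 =-407670773 / 10082226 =-40.43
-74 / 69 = -1.07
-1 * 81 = -81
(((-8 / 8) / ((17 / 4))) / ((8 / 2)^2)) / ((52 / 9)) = -9 / 3536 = -0.00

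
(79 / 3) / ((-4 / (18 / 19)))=-237 / 38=-6.24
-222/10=-111/5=-22.20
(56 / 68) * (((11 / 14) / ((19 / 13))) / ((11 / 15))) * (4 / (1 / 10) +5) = 8775 / 323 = 27.17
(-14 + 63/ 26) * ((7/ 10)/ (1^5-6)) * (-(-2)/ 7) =301/ 650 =0.46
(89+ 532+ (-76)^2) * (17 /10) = 108749 /10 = 10874.90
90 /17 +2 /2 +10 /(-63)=6571 /1071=6.14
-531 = -531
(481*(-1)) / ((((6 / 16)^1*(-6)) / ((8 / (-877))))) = -15392 / 7893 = -1.95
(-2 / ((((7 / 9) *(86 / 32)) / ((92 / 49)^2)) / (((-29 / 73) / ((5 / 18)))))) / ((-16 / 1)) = -79527744 / 263785865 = -0.30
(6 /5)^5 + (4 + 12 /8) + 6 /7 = 386989 /43750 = 8.85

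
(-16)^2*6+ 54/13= 20022/13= 1540.15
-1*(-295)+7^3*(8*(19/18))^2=2005063/81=24753.86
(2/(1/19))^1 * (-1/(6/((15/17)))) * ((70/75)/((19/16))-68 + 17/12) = 25003/68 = 367.69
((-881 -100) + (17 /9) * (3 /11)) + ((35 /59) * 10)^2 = -108588736 /114873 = -945.29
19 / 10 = 1.90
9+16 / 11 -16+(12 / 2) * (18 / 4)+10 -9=247 / 11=22.45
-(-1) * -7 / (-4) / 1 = 7 / 4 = 1.75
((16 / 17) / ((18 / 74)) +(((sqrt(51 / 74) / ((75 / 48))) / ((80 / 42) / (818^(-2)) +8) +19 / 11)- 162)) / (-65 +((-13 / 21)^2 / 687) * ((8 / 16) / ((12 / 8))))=26583031503 / 11047660052- 19086921 * sqrt(3774) / 182830971081448300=2.41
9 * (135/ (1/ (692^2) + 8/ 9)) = 5236377840/ 3830921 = 1366.87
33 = 33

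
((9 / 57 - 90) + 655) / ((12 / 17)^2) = 1551641 / 1368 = 1134.24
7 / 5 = 1.40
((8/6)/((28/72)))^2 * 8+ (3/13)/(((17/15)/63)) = 1157283/10829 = 106.87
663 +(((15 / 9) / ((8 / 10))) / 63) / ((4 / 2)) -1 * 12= 984337 / 1512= 651.02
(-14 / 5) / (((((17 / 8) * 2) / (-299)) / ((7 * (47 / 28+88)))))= 10511046 / 85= 123659.36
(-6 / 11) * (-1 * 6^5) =46656 / 11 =4241.45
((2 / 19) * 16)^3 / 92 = 8192 / 157757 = 0.05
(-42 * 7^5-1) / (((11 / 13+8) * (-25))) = 1835327 / 575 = 3191.87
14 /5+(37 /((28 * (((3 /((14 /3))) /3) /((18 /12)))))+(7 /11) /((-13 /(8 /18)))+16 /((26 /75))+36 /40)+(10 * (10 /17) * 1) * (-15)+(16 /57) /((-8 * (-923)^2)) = -15883909598533 /544842672660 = -29.15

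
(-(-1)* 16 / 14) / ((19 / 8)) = 0.48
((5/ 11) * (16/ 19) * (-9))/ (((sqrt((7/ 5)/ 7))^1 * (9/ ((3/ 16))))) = -15 * sqrt(5)/ 209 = -0.16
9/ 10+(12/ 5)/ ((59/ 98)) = 2883/ 590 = 4.89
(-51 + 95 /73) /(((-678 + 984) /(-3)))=1814 /3723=0.49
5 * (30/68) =75/34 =2.21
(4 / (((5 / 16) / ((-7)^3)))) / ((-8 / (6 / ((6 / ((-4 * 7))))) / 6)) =-460992 / 5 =-92198.40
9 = 9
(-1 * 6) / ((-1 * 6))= 1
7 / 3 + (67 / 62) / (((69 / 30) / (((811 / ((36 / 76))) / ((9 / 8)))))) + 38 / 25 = 1037966539 / 1443825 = 718.90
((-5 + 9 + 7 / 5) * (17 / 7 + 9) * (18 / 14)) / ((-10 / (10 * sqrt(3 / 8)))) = -972 * sqrt(6) / 49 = -48.59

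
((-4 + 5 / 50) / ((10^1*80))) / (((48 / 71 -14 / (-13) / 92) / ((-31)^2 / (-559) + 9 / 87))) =104255619 / 9103411750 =0.01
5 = 5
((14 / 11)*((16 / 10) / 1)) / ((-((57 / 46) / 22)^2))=-10427648 / 16245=-641.90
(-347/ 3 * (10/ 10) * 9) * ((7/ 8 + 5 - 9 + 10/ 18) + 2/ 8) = 57949/ 24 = 2414.54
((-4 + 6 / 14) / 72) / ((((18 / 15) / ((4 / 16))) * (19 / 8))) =-125 / 28728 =-0.00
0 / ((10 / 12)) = 0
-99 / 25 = -3.96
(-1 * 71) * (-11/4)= 781/4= 195.25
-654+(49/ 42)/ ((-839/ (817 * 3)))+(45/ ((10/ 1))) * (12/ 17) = -18662615/ 28526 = -654.23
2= 2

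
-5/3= -1.67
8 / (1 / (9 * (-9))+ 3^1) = 324 / 121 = 2.68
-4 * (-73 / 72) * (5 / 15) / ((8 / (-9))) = -73 / 48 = -1.52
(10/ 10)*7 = 7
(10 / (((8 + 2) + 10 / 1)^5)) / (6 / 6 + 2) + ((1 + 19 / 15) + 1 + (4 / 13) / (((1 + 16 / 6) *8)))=449888143 / 137280000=3.28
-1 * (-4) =4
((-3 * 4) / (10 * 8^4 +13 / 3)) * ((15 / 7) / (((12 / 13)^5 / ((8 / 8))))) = -1856465 / 1982018304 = -0.00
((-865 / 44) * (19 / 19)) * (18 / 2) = -7785 / 44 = -176.93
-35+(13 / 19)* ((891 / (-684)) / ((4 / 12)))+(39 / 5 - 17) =-338429 / 7220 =-46.87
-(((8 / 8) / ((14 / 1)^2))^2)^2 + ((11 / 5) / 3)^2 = 178570475551 / 332052537600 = 0.54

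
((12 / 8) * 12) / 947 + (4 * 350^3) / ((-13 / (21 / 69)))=-1136873494618 / 283153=-4015050.15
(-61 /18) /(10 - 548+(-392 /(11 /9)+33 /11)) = 671 /169434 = 0.00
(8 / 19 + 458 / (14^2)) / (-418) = -5135 / 778316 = -0.01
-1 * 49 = -49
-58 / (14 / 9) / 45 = -0.83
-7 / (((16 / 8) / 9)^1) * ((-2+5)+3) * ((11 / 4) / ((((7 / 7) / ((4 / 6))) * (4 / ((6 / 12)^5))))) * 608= -13167 / 8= -1645.88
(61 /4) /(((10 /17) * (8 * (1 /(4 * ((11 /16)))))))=11407 /1280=8.91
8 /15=0.53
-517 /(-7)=517 /7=73.86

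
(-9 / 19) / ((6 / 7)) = -21 / 38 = -0.55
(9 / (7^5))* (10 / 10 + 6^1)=9 / 2401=0.00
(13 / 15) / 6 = 13 / 90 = 0.14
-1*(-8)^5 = 32768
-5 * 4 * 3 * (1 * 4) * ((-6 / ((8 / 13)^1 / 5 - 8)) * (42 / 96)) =-20475 / 256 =-79.98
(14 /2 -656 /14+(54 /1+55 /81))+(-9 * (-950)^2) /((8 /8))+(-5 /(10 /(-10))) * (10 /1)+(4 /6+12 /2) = -4605416966 /567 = -8122428.51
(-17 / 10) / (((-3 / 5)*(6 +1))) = 17 / 42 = 0.40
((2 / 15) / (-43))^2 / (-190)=-2 / 39522375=-0.00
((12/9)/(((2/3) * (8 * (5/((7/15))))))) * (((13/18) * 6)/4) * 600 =91/6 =15.17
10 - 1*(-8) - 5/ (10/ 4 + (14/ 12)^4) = 95058/ 5641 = 16.85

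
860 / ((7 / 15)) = 12900 / 7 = 1842.86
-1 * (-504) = 504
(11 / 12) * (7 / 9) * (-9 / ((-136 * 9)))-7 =-102739 / 14688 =-6.99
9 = 9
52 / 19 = 2.74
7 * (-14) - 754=-852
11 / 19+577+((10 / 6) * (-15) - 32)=9891 / 19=520.58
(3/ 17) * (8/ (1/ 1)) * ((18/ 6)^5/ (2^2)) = 1458/ 17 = 85.76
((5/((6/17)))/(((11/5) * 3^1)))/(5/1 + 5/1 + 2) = 425/2376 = 0.18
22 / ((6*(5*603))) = 11 / 9045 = 0.00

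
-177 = -177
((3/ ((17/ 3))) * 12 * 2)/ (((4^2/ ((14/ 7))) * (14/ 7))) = 0.79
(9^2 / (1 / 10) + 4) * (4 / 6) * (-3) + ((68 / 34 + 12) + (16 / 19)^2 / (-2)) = -582782 / 361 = -1614.35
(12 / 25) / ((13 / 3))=36 / 325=0.11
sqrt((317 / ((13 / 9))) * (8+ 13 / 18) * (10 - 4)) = sqrt(1940991) / 13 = 107.17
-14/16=-7/8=-0.88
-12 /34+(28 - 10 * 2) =130 /17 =7.65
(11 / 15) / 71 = 0.01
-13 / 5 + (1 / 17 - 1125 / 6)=-32307 / 170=-190.04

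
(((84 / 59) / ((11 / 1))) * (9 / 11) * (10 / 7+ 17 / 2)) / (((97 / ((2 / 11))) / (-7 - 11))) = -270216 / 7617313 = -0.04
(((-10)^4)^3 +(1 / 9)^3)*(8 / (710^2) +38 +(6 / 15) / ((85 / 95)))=20015903682000027456658 / 520609275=38447074693396.55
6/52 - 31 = -803/26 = -30.88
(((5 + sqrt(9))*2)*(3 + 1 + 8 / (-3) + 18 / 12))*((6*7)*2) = 3808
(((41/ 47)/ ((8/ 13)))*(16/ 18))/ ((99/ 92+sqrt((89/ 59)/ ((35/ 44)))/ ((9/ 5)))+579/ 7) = 0.01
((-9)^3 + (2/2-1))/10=-729/10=-72.90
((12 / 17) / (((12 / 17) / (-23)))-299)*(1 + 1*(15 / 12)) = -1449 / 2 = -724.50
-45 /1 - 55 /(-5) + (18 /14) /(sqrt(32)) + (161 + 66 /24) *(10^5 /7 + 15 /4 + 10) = 9 *sqrt(2) /56 + 262248367 /112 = 2341503.50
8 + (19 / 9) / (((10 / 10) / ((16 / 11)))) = 1096 / 99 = 11.07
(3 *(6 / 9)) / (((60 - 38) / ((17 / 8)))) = 17 / 88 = 0.19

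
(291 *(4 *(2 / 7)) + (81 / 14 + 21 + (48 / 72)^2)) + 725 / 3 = 75785 / 126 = 601.47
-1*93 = -93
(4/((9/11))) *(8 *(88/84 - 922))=-6807680/189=-36019.47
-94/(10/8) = -75.20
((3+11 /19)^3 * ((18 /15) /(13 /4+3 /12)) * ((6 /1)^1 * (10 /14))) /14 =11319552 /2352637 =4.81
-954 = -954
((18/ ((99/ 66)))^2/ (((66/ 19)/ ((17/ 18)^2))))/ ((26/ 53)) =291023/ 3861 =75.38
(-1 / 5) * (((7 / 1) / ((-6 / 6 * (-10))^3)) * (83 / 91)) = -83 / 65000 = -0.00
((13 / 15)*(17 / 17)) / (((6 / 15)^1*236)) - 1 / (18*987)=38257 / 4192776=0.01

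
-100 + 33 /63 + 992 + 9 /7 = 18770 /21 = 893.81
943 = 943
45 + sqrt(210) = 59.49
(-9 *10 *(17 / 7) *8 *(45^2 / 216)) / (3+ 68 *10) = -114750 / 4781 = -24.00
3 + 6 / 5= 21 / 5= 4.20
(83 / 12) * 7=581 / 12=48.42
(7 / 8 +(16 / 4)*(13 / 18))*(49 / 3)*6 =13279 / 36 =368.86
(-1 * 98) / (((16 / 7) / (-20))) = 1715 / 2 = 857.50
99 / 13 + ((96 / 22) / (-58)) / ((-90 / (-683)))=438199 / 62205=7.04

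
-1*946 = -946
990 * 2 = 1980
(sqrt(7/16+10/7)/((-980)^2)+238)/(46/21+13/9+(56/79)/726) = 86031 * sqrt(1463)/8411563518400+143327646/2189599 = 65.46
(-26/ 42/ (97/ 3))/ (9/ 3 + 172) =-13/ 118825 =-0.00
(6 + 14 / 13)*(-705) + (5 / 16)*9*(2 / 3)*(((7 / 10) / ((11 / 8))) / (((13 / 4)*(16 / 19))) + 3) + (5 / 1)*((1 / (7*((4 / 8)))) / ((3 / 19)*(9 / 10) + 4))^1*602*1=-2149818101 / 450164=-4775.63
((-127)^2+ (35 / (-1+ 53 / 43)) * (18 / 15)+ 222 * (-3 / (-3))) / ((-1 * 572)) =-41329 / 1430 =-28.90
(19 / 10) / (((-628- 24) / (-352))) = 836 / 815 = 1.03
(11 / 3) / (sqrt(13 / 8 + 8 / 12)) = 2 * sqrt(330) / 15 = 2.42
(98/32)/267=49/4272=0.01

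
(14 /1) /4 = 7 /2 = 3.50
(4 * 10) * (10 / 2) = 200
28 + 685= 713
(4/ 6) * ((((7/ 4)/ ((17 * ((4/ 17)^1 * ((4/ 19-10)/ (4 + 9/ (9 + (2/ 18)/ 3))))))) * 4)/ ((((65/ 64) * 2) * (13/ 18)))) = -648508/ 1597895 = -0.41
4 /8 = 0.50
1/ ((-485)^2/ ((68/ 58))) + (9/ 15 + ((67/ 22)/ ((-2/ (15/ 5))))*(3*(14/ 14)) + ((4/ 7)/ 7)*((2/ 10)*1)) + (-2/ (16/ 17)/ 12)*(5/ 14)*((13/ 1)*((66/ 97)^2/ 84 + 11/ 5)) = -14.90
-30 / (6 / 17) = -85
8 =8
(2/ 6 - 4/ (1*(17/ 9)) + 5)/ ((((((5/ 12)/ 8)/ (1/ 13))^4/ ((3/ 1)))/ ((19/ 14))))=132328194048/ 2124224375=62.29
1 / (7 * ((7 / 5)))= 0.10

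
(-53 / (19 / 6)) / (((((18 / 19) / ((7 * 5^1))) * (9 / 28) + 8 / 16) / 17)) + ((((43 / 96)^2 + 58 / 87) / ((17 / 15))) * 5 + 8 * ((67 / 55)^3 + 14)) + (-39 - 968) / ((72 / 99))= -583062417444173 / 321484416000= -1813.66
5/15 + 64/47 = 239/141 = 1.70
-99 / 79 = -1.25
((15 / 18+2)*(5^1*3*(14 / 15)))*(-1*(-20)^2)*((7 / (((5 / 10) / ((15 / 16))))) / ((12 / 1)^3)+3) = -41230525 / 864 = -47720.52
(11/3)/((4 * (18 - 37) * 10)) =-11/2280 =-0.00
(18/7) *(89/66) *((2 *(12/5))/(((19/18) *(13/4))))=461376/95095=4.85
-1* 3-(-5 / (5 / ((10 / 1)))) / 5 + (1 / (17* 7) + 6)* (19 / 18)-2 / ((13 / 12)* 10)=718091 / 139230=5.16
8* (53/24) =53/3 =17.67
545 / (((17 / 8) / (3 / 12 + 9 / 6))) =7630 / 17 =448.82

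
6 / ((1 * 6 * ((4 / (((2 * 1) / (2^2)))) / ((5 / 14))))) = 5 / 112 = 0.04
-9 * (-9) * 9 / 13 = 729 / 13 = 56.08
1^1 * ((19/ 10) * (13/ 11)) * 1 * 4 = 494/ 55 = 8.98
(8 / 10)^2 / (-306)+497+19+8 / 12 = 1976242 / 3825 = 516.66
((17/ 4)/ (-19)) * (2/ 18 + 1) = -85/ 342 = -0.25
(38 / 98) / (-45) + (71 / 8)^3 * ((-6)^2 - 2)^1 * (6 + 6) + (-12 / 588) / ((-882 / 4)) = 657398378267 / 2304960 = 285210.32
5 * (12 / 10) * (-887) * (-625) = 3326250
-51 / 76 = -0.67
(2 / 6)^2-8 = -71 / 9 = -7.89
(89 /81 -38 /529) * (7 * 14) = 4312294 /42849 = 100.64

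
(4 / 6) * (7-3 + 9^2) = 170 / 3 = 56.67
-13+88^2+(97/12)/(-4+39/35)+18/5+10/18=140574203/18180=7732.35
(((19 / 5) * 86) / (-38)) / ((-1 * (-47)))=-43 / 235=-0.18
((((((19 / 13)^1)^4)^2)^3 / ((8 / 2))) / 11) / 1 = 4898762930960846817716295277921 / 23883233896472302561950195884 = 205.11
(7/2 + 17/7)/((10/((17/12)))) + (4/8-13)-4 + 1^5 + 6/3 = -21269/1680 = -12.66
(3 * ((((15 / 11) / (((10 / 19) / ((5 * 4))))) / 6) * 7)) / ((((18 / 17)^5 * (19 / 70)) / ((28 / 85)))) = 143238515 / 866052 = 165.39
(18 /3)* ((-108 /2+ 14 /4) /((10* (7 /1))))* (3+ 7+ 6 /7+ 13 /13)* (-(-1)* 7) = -25149 /70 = -359.27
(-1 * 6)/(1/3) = -18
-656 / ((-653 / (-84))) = -55104 / 653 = -84.39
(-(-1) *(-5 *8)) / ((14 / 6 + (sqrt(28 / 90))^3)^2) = -37109745000 / 4967853289 + 656100000 *sqrt(70) / 4967853289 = -6.37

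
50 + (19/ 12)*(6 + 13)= 961/ 12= 80.08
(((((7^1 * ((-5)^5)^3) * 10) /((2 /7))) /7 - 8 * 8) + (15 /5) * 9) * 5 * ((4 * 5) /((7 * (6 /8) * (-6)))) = 213623046882400 /63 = 3390842014006.35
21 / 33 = 7 / 11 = 0.64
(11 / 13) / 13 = 11 / 169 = 0.07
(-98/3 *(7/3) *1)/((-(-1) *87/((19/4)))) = -6517/1566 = -4.16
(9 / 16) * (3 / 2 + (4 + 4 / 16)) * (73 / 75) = 5037 / 1600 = 3.15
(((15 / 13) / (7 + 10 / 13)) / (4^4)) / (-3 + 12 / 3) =0.00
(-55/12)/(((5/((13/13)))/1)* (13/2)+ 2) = -55/414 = -0.13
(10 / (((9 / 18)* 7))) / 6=10 / 21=0.48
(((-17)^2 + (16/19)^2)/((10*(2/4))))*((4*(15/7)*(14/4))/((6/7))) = 732095/361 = 2027.96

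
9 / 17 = 0.53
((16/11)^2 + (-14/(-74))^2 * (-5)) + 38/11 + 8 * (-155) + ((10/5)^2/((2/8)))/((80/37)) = -1016429482/828245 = -1227.21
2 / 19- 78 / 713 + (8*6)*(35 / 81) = 7584808 / 365769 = 20.74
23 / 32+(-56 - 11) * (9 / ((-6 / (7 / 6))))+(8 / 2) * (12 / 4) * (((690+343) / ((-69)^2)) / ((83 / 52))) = 504122423 / 4215072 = 119.60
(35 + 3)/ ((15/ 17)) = 646/ 15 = 43.07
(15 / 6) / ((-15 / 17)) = -2.83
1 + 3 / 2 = 5 / 2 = 2.50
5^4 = 625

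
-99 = -99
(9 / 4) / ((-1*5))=-9 / 20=-0.45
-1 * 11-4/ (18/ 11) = -121/ 9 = -13.44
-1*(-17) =17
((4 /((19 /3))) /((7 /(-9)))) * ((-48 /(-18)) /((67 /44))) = -12672 /8911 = -1.42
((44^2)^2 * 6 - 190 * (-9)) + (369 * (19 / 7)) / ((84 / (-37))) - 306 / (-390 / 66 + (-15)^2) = 5311651222467 / 236180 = 22489843.43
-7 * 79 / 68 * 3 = -1659 / 68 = -24.40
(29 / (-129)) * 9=-87 / 43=-2.02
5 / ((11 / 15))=75 / 11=6.82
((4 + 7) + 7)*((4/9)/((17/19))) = 152/17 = 8.94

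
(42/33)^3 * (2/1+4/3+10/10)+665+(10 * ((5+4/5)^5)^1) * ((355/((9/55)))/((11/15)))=194172884.47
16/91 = 0.18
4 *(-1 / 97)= -4 / 97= -0.04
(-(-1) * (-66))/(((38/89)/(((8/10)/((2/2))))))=-11748/95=-123.66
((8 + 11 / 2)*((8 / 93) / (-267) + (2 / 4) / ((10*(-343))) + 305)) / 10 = 155861464767 / 378534800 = 411.75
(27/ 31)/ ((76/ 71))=1917/ 2356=0.81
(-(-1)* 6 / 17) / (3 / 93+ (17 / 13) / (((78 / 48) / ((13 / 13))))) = 31434 / 74545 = 0.42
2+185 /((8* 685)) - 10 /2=-3251 /1096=-2.97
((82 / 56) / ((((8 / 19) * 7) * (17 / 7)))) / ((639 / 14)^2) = 5453 / 55531656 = 0.00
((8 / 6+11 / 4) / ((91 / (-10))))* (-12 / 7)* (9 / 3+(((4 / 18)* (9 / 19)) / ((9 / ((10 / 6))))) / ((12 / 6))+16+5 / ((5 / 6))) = 128300 / 6669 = 19.24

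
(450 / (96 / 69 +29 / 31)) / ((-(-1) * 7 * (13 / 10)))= 1069500 / 50323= 21.25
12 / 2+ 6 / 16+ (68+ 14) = 88.38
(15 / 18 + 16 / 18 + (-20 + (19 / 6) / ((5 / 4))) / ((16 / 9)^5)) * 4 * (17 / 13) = 296243071 / 76677120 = 3.86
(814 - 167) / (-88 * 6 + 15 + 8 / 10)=-3235 / 2561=-1.26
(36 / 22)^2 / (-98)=-162 / 5929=-0.03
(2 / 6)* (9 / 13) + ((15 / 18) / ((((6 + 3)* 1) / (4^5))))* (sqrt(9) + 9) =133147 / 117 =1138.01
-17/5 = -3.40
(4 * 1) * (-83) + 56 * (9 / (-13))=-4820 / 13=-370.77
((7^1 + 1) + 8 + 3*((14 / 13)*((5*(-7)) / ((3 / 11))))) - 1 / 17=-88107 / 221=-398.67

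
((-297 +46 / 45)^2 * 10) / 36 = 177395761 / 7290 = 24334.12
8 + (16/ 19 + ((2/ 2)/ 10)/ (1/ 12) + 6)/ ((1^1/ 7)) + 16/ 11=65.75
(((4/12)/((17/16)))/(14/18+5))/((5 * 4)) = 3/1105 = 0.00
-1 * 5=-5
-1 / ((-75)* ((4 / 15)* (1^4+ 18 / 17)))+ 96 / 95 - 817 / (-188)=1681693 / 312550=5.38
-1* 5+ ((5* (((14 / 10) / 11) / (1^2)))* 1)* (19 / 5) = -142 / 55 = -2.58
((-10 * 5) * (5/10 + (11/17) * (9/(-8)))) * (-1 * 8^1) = -1550/17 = -91.18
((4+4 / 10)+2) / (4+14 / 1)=16 / 45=0.36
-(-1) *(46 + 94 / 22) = 553 / 11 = 50.27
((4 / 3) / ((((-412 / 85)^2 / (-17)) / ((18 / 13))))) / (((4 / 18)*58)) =-3316275 / 31996744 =-0.10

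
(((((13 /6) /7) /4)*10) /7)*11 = 1.22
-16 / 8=-2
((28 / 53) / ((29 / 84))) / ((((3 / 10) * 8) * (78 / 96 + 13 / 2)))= 15680 / 179829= 0.09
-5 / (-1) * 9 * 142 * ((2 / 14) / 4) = 3195 / 14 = 228.21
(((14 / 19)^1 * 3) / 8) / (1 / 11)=231 / 76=3.04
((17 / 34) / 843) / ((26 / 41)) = 41 / 43836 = 0.00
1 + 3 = 4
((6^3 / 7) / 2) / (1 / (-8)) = -864 / 7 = -123.43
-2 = -2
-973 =-973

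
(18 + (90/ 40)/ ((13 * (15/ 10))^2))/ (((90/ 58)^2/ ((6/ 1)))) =5118326/ 114075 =44.87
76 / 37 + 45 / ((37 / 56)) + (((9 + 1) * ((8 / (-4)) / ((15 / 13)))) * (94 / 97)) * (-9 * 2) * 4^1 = 4592356 / 3589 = 1279.56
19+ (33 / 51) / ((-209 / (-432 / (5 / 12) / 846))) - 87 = -5161252 / 75905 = -68.00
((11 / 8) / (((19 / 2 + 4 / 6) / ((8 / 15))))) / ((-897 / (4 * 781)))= -68728 / 273585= -0.25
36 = 36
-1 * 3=-3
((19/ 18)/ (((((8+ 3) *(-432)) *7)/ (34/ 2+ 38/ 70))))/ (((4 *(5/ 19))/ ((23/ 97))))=-2549021/ 20327630400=-0.00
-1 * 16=-16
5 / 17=0.29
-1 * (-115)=115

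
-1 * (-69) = 69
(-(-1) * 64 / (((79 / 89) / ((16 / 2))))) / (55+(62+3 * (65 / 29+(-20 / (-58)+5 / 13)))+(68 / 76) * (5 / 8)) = 2611228672 / 572539307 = 4.56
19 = 19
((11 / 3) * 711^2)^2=3435747694929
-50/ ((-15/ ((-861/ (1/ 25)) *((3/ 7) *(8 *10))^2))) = -590400000/ 7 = -84342857.14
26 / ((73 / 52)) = 1352 / 73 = 18.52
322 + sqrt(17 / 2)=sqrt(34) / 2 + 322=324.92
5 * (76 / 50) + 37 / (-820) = 1239 / 164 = 7.55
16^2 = 256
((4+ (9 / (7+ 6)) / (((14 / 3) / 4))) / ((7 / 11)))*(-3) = -13794 / 637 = -21.65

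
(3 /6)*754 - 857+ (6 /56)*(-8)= -3366 /7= -480.86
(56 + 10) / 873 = 22 / 291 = 0.08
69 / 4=17.25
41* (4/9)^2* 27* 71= 46576/3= 15525.33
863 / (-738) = -863 / 738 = -1.17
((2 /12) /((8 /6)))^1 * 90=45 /4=11.25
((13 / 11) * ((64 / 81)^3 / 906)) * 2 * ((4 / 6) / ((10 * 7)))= 3407872 / 278057902815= 0.00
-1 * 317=-317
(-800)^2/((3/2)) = 426666.67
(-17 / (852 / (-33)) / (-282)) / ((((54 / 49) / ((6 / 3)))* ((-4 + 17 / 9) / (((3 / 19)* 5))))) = 0.00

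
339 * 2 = 678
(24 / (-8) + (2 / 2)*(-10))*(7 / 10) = -91 / 10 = -9.10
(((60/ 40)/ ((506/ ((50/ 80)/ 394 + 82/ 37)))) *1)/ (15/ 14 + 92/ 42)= 16294887/ 8084608928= 0.00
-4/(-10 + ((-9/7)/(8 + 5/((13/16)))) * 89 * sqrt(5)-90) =132715520/3209457431-53647776 * sqrt(5)/16047287155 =0.03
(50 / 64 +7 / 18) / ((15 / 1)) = 337 / 4320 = 0.08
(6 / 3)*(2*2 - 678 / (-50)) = 878 / 25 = 35.12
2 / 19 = 0.11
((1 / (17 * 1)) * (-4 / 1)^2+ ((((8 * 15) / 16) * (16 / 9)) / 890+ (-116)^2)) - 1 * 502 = 58802546 / 4539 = 12954.96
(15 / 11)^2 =225 / 121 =1.86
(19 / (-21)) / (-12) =19 / 252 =0.08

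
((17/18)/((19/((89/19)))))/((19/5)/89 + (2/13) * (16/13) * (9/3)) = 113785165/298459638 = 0.38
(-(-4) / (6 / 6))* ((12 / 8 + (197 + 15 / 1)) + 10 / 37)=31638 / 37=855.08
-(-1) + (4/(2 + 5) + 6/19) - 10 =-1079/133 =-8.11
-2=-2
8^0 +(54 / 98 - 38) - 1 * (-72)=1742 / 49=35.55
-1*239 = -239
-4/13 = -0.31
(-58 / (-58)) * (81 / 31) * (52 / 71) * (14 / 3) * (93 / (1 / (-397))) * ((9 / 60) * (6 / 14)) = -7524738 / 355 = -21196.45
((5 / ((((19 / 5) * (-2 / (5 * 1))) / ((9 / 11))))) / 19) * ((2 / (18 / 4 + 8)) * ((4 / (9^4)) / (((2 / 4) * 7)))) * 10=-800 / 20264013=-0.00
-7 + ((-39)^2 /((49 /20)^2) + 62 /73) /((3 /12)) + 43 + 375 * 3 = 381740201 /175273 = 2177.97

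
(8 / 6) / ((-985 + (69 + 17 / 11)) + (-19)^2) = -11 / 4566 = -0.00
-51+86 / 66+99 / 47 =-47.59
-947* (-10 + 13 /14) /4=120269 /56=2147.66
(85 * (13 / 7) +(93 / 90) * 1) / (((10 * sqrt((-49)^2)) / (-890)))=-2969663 / 10290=-288.60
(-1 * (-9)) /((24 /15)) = 45 /8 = 5.62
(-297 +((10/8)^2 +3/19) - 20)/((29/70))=-115675/152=-761.02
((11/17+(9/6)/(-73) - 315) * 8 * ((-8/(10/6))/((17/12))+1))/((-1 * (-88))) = 31679165/464134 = 68.25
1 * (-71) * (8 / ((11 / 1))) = -568 / 11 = -51.64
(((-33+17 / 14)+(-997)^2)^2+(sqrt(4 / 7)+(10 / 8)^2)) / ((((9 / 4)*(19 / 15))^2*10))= 80*sqrt(7) / 22743+3872923553881345 / 318402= 12163628224.33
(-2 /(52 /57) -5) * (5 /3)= -935 /78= -11.99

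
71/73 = 0.97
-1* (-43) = 43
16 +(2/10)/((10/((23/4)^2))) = 13329/800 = 16.66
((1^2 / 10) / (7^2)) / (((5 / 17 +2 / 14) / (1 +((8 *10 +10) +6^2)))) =2159 / 3640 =0.59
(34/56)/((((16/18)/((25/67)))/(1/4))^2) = 0.01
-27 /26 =-1.04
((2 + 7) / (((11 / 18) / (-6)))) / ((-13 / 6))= 5832 / 143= 40.78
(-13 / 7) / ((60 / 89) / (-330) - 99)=12727 / 678461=0.02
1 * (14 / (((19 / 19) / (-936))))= -13104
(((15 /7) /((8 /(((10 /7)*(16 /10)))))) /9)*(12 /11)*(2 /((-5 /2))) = -32 /539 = -0.06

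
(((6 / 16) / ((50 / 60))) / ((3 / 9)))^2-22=-8071 / 400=-20.18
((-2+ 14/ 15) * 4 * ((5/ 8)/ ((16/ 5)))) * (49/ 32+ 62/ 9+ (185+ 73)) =-383645/ 1728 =-222.02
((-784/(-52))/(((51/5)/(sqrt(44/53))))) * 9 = 12.12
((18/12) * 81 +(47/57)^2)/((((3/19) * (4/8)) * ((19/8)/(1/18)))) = 3175700/87723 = 36.20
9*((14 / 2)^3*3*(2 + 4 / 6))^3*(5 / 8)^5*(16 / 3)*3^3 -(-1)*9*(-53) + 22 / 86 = 439223791108625 / 172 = 2553626692492.01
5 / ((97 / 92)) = 460 / 97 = 4.74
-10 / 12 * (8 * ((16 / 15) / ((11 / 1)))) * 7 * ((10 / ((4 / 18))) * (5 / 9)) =-11200 / 99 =-113.13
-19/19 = -1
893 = 893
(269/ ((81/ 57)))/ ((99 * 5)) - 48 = -636409/ 13365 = -47.62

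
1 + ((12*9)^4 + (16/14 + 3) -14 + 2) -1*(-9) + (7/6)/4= 22856214937/168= 136048898.43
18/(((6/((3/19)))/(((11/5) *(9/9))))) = 99/95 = 1.04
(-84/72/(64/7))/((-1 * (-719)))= -49/276096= -0.00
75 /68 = 1.10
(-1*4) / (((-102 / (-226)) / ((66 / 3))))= -9944 / 51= -194.98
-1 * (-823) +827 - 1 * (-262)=1912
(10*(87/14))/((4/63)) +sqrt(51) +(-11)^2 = sqrt(51) +4399/4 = 1106.89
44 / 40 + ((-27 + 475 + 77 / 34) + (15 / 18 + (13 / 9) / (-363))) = 251144059 / 555390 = 452.19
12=12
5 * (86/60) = 43/6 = 7.17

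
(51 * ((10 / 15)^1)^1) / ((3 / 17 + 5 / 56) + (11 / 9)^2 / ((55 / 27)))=485520 / 14267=34.03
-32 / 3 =-10.67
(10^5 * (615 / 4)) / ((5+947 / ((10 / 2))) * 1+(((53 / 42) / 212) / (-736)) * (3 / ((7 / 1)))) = 22179360000000 / 280433659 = 79089.51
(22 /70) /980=11 /34300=0.00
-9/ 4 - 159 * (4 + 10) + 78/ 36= -26713/ 12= -2226.08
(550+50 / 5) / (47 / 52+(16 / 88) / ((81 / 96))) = 8648640 / 17287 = 500.30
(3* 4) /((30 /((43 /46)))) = 43 /115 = 0.37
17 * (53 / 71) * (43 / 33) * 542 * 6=41997412 / 781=53773.90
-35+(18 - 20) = -37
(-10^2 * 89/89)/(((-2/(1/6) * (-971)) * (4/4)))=-25/2913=-0.01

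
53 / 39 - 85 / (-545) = 1.51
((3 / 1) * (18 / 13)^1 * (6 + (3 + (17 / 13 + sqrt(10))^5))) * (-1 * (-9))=160652011284 / 4826809 + 3964693230 * sqrt(10) / 371293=67050.30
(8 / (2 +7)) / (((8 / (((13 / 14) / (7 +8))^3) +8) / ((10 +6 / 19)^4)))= 3242308556032 / 10864701866133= 0.30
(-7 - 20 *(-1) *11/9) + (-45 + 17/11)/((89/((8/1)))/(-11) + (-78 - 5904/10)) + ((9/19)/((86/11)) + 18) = 154071932837/4331519946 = 35.57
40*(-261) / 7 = -10440 / 7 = -1491.43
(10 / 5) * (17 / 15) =34 / 15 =2.27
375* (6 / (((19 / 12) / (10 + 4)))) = 378000 / 19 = 19894.74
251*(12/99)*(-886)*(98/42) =-6226808/99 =-62897.05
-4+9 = 5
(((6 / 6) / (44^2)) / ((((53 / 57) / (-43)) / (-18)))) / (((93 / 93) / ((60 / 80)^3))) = 595593 / 3283456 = 0.18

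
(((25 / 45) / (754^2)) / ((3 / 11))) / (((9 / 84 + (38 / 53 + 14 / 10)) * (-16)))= -102025 / 1013279711184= -0.00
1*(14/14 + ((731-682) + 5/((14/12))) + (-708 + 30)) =-4366/7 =-623.71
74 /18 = 37 /9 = 4.11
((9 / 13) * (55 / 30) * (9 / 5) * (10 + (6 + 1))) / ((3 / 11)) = 18513 / 130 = 142.41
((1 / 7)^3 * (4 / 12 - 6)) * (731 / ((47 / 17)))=-211259 / 48363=-4.37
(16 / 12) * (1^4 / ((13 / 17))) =68 / 39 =1.74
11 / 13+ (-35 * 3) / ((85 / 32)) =-8549 / 221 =-38.68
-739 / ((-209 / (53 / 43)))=39167 / 8987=4.36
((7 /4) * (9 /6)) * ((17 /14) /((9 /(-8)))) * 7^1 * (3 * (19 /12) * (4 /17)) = -133 /6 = -22.17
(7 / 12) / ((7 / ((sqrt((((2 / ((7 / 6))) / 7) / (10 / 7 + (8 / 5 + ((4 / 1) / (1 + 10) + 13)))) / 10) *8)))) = 0.03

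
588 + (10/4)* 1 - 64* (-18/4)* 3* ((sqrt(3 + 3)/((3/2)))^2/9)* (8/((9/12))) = 19927/6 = 3321.17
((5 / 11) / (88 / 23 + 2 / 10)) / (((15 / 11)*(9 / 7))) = 805 / 12501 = 0.06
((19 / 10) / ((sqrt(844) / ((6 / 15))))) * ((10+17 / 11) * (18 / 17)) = 21717 * sqrt(211) / 986425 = 0.32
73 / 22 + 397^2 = 3467471 / 22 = 157612.32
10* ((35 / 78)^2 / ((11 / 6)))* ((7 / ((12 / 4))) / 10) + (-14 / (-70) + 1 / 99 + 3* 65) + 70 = 14805059 / 55770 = 265.47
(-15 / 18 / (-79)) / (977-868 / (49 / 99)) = -35 / 2577138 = -0.00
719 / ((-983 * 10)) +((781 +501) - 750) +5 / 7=36651037 / 68810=532.64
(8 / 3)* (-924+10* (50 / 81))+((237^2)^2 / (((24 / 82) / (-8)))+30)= -20955222065624 / 243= -86235481751.54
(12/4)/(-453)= -1/151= -0.01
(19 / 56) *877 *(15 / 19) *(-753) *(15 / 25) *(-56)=5943429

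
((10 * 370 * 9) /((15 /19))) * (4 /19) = 8880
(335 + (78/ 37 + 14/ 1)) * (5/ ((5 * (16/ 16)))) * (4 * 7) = 363748/ 37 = 9831.03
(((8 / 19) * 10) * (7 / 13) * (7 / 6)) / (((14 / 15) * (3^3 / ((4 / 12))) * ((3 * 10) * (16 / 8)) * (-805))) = -1 / 1380483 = -0.00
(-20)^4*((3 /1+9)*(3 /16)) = 360000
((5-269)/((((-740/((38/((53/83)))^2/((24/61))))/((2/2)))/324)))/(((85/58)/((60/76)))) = 4951383491736/8834305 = 560472.33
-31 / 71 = -0.44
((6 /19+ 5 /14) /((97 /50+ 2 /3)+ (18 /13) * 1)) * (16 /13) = 0.21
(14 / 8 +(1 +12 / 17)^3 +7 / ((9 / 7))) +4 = 2857943 / 176868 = 16.16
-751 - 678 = -1429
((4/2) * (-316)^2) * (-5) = -998560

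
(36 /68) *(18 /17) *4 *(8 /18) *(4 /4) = 1.00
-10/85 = -2/17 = -0.12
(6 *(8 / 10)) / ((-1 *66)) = -4 / 55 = -0.07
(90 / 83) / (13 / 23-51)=-207 / 9628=-0.02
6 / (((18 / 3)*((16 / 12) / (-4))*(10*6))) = -1 / 20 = -0.05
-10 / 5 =-2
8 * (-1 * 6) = -48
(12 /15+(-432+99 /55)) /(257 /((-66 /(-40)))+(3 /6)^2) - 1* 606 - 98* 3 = -92951904 /102965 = -902.75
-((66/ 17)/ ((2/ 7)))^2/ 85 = -53361/ 24565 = -2.17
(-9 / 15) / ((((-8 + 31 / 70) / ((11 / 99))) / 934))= 8.24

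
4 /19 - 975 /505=-3301 /1919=-1.72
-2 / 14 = -1 / 7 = -0.14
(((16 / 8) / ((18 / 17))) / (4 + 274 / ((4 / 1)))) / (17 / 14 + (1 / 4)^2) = 3808 / 186615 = 0.02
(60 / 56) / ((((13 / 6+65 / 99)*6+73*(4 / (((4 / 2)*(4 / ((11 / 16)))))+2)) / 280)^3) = 27696766648320000 / 7828796014039547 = 3.54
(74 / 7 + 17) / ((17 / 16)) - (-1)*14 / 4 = 7009 / 238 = 29.45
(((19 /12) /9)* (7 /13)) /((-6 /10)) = -665 /4212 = -0.16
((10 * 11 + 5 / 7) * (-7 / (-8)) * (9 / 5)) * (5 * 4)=3487.50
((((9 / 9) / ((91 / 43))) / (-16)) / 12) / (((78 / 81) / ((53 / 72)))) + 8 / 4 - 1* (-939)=1139917593 / 1211392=941.00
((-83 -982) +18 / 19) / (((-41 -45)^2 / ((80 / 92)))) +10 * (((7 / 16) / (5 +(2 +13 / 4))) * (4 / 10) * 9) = 2033058 / 1440371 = 1.41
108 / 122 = 54 / 61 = 0.89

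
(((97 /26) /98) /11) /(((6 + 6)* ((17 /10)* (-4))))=-485 /11435424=-0.00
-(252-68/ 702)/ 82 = -44209/ 14391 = -3.07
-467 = -467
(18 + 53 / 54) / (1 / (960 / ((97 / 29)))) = 4756000 / 873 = 5447.88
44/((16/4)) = 11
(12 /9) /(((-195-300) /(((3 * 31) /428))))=-31 /52965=-0.00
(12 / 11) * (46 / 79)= 552 / 869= 0.64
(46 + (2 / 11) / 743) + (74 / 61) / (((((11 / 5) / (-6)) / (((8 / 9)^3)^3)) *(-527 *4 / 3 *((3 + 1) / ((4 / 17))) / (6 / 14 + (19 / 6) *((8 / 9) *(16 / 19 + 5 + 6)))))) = 46.00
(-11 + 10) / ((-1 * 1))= 1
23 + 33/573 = 4404/191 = 23.06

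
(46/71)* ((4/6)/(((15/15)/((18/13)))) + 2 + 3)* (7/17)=24794/15691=1.58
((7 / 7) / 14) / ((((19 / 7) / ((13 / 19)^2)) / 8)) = 676 / 6859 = 0.10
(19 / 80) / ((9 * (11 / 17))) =323 / 7920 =0.04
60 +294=354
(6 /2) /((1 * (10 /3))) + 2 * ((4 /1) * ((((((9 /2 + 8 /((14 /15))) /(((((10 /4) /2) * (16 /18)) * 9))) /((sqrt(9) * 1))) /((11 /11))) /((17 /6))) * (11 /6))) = 751 /238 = 3.16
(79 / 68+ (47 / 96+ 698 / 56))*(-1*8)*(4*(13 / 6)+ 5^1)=-6611537 / 4284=-1543.31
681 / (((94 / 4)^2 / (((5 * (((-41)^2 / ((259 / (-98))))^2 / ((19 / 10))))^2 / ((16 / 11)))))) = 1436159948141203318110000 / 1494547815289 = 960932754007.27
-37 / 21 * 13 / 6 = -481 / 126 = -3.82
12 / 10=6 / 5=1.20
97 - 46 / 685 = 66399 / 685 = 96.93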